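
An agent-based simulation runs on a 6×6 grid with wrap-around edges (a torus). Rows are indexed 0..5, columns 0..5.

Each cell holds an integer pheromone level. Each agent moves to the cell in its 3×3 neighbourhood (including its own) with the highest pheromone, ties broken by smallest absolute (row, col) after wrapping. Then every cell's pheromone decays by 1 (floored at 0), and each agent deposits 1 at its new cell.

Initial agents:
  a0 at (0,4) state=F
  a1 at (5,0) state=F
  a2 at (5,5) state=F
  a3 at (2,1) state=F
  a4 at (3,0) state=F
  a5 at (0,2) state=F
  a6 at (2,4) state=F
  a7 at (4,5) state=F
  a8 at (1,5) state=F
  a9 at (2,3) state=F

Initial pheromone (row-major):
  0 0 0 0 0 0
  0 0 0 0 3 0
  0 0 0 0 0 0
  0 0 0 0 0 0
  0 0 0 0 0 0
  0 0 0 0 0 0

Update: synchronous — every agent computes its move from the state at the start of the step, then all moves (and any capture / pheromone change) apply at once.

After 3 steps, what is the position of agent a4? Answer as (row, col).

(0, 0)

t=1: a0@(1,4) a1@(0,0) a2@(0,0) a3@(1,0) a4@(2,0) a5@(0,1) a6@(1,4) a7@(3,0) a8@(1,4) a9@(1,4) | pheromone: 2 1 0 0 0 0 / 1 0 0 0 6 0 / 1 0 0 0 0 0 / 1 0 0 0 0 0 / 0 0 0 0 0 0 / 0 0 0 0 0 0
t=2: a0@(1,4) a1@(0,0) a2@(0,0) a3@(0,0) a4@(1,0) a5@(0,0) a6@(1,4) a7@(2,0) a8@(1,4) a9@(1,4) | pheromone: 5 0 0 0 0 0 / 1 0 0 0 9 0 / 1 0 0 0 0 0 / 0 0 0 0 0 0 / 0 0 0 0 0 0 / 0 0 0 0 0 0
t=3: a0@(1,4) a1@(0,0) a2@(0,0) a3@(0,0) a4@(0,0) a5@(0,0) a6@(1,4) a7@(1,0) a8@(1,4) a9@(1,4) | pheromone: 9 0 0 0 0 0 / 1 0 0 0 12 0 / 0 0 0 0 0 0 / 0 0 0 0 0 0 / 0 0 0 0 0 0 / 0 0 0 0 0 0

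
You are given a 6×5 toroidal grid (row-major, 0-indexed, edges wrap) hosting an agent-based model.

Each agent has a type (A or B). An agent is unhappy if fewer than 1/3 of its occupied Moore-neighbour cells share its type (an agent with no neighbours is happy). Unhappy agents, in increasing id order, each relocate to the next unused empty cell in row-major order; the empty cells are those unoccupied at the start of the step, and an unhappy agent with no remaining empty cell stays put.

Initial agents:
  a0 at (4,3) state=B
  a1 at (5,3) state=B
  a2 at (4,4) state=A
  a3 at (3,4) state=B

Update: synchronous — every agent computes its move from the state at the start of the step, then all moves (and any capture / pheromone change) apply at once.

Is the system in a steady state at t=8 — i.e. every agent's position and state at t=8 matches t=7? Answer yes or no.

yes

t=1: a0@(4,3):B a1@(5,3):B a2@(0,0):A a3@(3,4):B
t=2: (unchanged — steady state)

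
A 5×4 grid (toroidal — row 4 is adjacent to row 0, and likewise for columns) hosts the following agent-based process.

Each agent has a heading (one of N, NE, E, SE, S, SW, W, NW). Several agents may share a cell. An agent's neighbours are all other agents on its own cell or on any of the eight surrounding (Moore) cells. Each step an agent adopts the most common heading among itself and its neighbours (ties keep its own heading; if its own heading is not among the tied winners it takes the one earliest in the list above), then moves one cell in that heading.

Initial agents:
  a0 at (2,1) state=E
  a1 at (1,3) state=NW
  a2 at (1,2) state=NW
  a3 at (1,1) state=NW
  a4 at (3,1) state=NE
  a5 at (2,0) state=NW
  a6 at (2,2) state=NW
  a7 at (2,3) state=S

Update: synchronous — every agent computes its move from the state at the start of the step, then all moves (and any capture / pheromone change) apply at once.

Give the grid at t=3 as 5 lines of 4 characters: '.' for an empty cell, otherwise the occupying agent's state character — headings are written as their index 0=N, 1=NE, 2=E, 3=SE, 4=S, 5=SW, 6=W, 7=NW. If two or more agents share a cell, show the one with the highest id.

t=1: a0@(1,0):NW a1@(0,2):NW a2@(0,1):NW a3@(0,0):NW a4@(2,0):NW a5@(1,3):NW a6@(1,1):NW a7@(1,2):NW
t=2: a0@(0,3):NW a1@(4,1):NW a2@(4,0):NW a3@(4,3):NW a4@(1,3):NW a5@(0,2):NW a6@(0,0):NW a7@(0,1):NW
t=3: a0@(4,2):NW a1@(3,0):NW a2@(3,3):NW a3@(3,2):NW a4@(0,2):NW a5@(4,1):NW a6@(4,3):NW a7@(4,0):NW

..7.
....
....
7.77
7777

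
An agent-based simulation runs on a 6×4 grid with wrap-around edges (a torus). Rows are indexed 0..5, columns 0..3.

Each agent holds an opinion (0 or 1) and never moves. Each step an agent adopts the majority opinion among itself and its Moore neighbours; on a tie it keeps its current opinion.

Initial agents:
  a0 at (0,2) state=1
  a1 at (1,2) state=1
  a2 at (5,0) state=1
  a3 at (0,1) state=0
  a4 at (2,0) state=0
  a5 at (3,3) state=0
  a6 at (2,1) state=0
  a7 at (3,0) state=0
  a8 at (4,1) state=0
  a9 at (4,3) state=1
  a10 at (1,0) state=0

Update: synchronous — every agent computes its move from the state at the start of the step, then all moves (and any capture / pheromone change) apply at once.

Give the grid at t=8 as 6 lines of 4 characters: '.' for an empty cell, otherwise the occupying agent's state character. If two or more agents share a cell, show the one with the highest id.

.11.
0.1.
00..
0..0
.0.1
1...

t=1: a0@(0,2):1 a1@(1,2):1 a2@(5,0):1 a3@(0,1):1 a4@(2,0):0 a5@(3,3):0 a6@(2,1):0 a7@(3,0):0 a8@(4,1):0 a9@(4,3):1 a10@(1,0):0
t=2: (unchanged — steady state)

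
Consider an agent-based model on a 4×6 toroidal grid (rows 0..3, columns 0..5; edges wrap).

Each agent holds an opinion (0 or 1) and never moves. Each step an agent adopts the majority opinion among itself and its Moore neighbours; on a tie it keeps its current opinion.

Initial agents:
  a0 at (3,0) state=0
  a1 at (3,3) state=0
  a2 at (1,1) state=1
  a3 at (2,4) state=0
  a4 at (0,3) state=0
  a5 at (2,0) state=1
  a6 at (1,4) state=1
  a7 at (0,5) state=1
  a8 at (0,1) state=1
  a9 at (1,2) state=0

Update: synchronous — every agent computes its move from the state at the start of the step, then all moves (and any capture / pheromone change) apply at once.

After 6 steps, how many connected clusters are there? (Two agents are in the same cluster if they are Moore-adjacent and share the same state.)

2

t=1: a0@(3,0):1 a1@(3,3):0 a2@(1,1):1 a3@(2,4):0 a4@(0,3):0 a5@(2,0):1 a6@(1,4):1 a7@(0,5):1 a8@(0,1):1 a9@(1,2):0
t=2: (unchanged — steady state)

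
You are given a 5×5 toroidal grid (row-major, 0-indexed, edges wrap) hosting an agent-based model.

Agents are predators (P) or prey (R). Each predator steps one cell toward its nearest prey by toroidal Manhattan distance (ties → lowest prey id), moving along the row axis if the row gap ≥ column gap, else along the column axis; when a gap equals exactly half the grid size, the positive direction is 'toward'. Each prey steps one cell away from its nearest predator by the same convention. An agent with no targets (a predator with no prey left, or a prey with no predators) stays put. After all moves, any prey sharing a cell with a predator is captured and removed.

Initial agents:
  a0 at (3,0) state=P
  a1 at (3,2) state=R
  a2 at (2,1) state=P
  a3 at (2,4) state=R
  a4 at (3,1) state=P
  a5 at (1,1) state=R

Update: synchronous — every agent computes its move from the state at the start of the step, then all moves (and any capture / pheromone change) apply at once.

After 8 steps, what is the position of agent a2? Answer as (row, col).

(4, 1)

t=1: a0@(3,1):P a1@(3,3):R a2@(1,1):P a3@(1,4):R a4@(3,2):P a5@(0,1):R
t=2: a0@(3,2):P a1@(3,4):R a2@(0,1):P a3@(1,3):R a4@(3,3):P a5@(4,1):R
t=3: a0@(3,3):P a1@(3,0):R a2@(4,1):P a3@(0,3):R a4@(3,4):P a5@(3,1):R
t=4: a0@(3,4):P a2@(3,1):P a3@(1,3):R a4@(3,0):P a5@(2,1):R
t=5: a0@(2,4):P a2@(2,1):P a3@(0,3):R a4@(2,0):P a5@(1,1):R
t=6: a0@(1,4):P a2@(1,1):P a3@(4,3):R a4@(1,0):P a5@(0,1):R
t=7: a0@(0,4):P a2@(0,1):P a3@(3,3):R a4@(0,0):P a5@(4,1):R
t=8: a0@(4,4):P a2@(4,1):P a3@(2,3):R a4@(4,0):P a5@(3,1):R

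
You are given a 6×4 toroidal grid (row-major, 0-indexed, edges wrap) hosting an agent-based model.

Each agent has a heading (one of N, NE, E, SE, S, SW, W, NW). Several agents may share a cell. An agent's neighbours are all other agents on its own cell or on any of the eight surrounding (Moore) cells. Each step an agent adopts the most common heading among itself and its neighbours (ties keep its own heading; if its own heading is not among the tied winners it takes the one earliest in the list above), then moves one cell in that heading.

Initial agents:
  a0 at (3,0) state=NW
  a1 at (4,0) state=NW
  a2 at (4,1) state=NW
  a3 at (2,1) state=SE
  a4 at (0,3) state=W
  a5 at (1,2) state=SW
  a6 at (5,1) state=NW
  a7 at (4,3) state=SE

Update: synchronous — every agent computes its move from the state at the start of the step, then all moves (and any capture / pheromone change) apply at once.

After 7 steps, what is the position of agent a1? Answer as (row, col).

(3, 1)

t=1: a0@(2,3):NW a1@(3,3):NW a2@(3,0):NW a3@(3,2):SE a4@(0,2):W a5@(2,1):SW a6@(4,0):NW a7@(3,2):NW
t=2: a0@(1,2):NW a1@(2,2):NW a2@(2,3):NW a3@(2,1):NW a4@(0,1):W a5@(1,0):NW a6@(3,3):NW a7@(2,1):NW
t=3: a0@(0,1):NW a1@(1,1):NW a2@(1,2):NW a3@(1,0):NW a4@(5,0):NW a5@(0,3):NW a6@(2,2):NW a7@(1,0):NW
t=4: a0@(5,0):NW a1@(0,0):NW a2@(0,1):NW a3@(0,3):NW a4@(4,3):NW a5@(5,2):NW a6@(1,1):NW a7@(0,3):NW
t=5: a0@(4,3):NW a1@(5,3):NW a2@(5,0):NW a3@(5,2):NW a4@(3,2):NW a5@(4,1):NW a6@(0,0):NW a7@(5,2):NW
t=6: a0@(3,2):NW a1@(4,2):NW a2@(4,3):NW a3@(4,1):NW a4@(2,1):NW a5@(3,0):NW a6@(5,3):NW a7@(4,1):NW
t=7: a0@(2,1):NW a1@(3,1):NW a2@(3,2):NW a3@(3,0):NW a4@(1,0):NW a5@(2,3):NW a6@(4,2):NW a7@(3,0):NW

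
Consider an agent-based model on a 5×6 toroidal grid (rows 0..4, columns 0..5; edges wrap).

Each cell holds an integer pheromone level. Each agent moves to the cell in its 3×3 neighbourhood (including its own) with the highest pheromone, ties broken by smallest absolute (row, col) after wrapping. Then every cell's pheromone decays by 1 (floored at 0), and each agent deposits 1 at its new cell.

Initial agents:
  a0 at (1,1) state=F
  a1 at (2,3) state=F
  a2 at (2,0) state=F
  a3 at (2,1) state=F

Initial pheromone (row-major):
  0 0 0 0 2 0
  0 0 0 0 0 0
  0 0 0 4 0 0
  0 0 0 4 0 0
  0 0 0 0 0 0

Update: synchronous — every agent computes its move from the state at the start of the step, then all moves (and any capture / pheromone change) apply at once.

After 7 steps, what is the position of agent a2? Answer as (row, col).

(1, 0)

t=1: a0@(0,0) a1@(2,3) a2@(1,0) a3@(1,0) | pheromone: 1 0 0 0 1 0 / 2 0 0 0 0 0 / 0 0 0 4 0 0 / 0 0 0 3 0 0 / 0 0 0 0 0 0
t=2: a0@(1,0) a1@(2,3) a2@(1,0) a3@(1,0) | pheromone: 0 0 0 0 0 0 / 4 0 0 0 0 0 / 0 0 0 4 0 0 / 0 0 0 2 0 0 / 0 0 0 0 0 0
t=3: a0@(1,0) a1@(2,3) a2@(1,0) a3@(1,0) | pheromone: 0 0 0 0 0 0 / 6 0 0 0 0 0 / 0 0 0 4 0 0 / 0 0 0 1 0 0 / 0 0 0 0 0 0
t=4: a0@(1,0) a1@(2,3) a2@(1,0) a3@(1,0) | pheromone: 0 0 0 0 0 0 / 8 0 0 0 0 0 / 0 0 0 4 0 0 / 0 0 0 0 0 0 / 0 0 0 0 0 0
t=5: a0@(1,0) a1@(2,3) a2@(1,0) a3@(1,0) | pheromone: 0 0 0 0 0 0 / 10 0 0 0 0 0 / 0 0 0 4 0 0 / 0 0 0 0 0 0 / 0 0 0 0 0 0
t=6: a0@(1,0) a1@(2,3) a2@(1,0) a3@(1,0) | pheromone: 0 0 0 0 0 0 / 12 0 0 0 0 0 / 0 0 0 4 0 0 / 0 0 0 0 0 0 / 0 0 0 0 0 0
t=7: a0@(1,0) a1@(2,3) a2@(1,0) a3@(1,0) | pheromone: 0 0 0 0 0 0 / 14 0 0 0 0 0 / 0 0 0 4 0 0 / 0 0 0 0 0 0 / 0 0 0 0 0 0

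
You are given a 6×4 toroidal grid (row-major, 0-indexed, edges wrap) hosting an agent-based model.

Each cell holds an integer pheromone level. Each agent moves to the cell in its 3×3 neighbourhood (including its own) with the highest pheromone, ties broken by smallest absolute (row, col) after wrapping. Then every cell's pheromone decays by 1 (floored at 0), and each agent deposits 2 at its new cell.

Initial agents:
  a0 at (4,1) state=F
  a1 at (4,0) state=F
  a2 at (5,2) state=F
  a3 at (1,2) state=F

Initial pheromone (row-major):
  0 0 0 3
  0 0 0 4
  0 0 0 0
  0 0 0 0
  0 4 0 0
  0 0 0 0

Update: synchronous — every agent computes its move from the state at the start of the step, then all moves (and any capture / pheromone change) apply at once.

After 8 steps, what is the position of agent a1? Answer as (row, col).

t=1: a0@(4,1) a1@(4,1) a2@(4,1) a3@(1,3) | pheromone: 0 0 0 2 / 0 0 0 5 / 0 0 0 0 / 0 0 0 0 / 0 9 0 0 / 0 0 0 0
t=2: a0@(4,1) a1@(4,1) a2@(4,1) a3@(1,3) | pheromone: 0 0 0 1 / 0 0 0 6 / 0 0 0 0 / 0 0 0 0 / 0 14 0 0 / 0 0 0 0
t=3: a0@(4,1) a1@(4,1) a2@(4,1) a3@(1,3) | pheromone: 0 0 0 0 / 0 0 0 7 / 0 0 0 0 / 0 0 0 0 / 0 19 0 0 / 0 0 0 0
t=4: a0@(4,1) a1@(4,1) a2@(4,1) a3@(1,3) | pheromone: 0 0 0 0 / 0 0 0 8 / 0 0 0 0 / 0 0 0 0 / 0 24 0 0 / 0 0 0 0
t=5: a0@(4,1) a1@(4,1) a2@(4,1) a3@(1,3) | pheromone: 0 0 0 0 / 0 0 0 9 / 0 0 0 0 / 0 0 0 0 / 0 29 0 0 / 0 0 0 0
t=6: a0@(4,1) a1@(4,1) a2@(4,1) a3@(1,3) | pheromone: 0 0 0 0 / 0 0 0 10 / 0 0 0 0 / 0 0 0 0 / 0 34 0 0 / 0 0 0 0
t=7: a0@(4,1) a1@(4,1) a2@(4,1) a3@(1,3) | pheromone: 0 0 0 0 / 0 0 0 11 / 0 0 0 0 / 0 0 0 0 / 0 39 0 0 / 0 0 0 0
t=8: a0@(4,1) a1@(4,1) a2@(4,1) a3@(1,3) | pheromone: 0 0 0 0 / 0 0 0 12 / 0 0 0 0 / 0 0 0 0 / 0 44 0 0 / 0 0 0 0

(4, 1)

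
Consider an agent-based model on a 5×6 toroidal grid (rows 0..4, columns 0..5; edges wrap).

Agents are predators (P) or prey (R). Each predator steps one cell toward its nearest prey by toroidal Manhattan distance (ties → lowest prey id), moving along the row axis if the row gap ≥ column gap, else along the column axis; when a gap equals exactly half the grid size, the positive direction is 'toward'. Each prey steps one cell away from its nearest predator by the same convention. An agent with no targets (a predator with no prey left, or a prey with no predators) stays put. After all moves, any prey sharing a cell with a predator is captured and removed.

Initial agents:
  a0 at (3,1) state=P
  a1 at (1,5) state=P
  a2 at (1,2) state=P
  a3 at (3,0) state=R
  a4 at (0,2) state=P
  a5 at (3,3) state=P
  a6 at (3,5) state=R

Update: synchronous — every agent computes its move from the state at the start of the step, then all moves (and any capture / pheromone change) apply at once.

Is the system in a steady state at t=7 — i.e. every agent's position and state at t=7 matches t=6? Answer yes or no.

yes

t=1: a0@(3,0):P a1@(2,5):P a2@(2,2):P a3@(3,5):R a4@(4,2):P a5@(3,4):P
t=2: a0@(3,5):P a1@(3,5):P a2@(2,3):P a3@(3,4):R a4@(4,3):P a5@(3,5):P
t=3: a0@(3,4):P a1@(3,4):P a2@(3,3):P a4@(3,3):P a5@(3,4):P
t=4: (unchanged — steady state)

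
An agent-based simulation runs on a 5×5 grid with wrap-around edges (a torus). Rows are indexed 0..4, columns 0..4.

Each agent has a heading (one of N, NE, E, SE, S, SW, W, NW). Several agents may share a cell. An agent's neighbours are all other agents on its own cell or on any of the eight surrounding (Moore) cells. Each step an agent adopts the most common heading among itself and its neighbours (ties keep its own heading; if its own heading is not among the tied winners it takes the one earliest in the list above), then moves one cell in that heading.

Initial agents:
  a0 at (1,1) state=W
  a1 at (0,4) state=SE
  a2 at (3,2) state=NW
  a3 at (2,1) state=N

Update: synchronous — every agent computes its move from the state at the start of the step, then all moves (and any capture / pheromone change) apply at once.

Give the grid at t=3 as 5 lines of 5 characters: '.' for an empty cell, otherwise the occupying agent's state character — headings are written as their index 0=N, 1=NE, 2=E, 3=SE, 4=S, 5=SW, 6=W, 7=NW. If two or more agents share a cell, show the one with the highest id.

t=1: a0@(1,0):W a1@(1,0):SE a2@(2,1):NW a3@(1,1):N
t=2: a0@(1,4):W a1@(2,1):SE a2@(1,0):NW a3@(0,1):N
t=3: a0@(1,3):W a1@(3,2):SE a2@(0,4):NW a3@(4,1):N

....7
...6.
.....
..3..
.0...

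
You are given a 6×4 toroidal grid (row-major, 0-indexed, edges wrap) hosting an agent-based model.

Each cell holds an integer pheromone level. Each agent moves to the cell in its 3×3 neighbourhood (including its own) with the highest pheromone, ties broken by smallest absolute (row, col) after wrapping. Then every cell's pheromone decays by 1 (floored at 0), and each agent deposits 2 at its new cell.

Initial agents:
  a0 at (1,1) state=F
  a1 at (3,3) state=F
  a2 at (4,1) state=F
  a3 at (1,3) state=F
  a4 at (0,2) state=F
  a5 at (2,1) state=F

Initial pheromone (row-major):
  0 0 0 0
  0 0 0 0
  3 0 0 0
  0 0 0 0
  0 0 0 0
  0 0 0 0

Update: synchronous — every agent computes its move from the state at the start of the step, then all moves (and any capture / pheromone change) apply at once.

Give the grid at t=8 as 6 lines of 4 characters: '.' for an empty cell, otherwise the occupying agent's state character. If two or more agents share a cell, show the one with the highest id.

t=1: a0@(2,0) a1@(2,0) a2@(3,0) a3@(2,0) a4@(0,1) a5@(2,0) | pheromone: 0 2 0 0 / 0 0 0 0 / 10 0 0 0 / 2 0 0 0 / 0 0 0 0 / 0 0 0 0
t=2: a0@(2,0) a1@(2,0) a2@(2,0) a3@(2,0) a4@(0,1) a5@(2,0) | pheromone: 0 3 0 0 / 0 0 0 0 / 19 0 0 0 / 1 0 0 0 / 0 0 0 0 / 0 0 0 0
t=3: a0@(2,0) a1@(2,0) a2@(2,0) a3@(2,0) a4@(0,1) a5@(2,0) | pheromone: 0 4 0 0 / 0 0 0 0 / 28 0 0 0 / 0 0 0 0 / 0 0 0 0 / 0 0 0 0
t=4: a0@(2,0) a1@(2,0) a2@(2,0) a3@(2,0) a4@(0,1) a5@(2,0) | pheromone: 0 5 0 0 / 0 0 0 0 / 37 0 0 0 / 0 0 0 0 / 0 0 0 0 / 0 0 0 0
t=5: a0@(2,0) a1@(2,0) a2@(2,0) a3@(2,0) a4@(0,1) a5@(2,0) | pheromone: 0 6 0 0 / 0 0 0 0 / 46 0 0 0 / 0 0 0 0 / 0 0 0 0 / 0 0 0 0
t=6: a0@(2,0) a1@(2,0) a2@(2,0) a3@(2,0) a4@(0,1) a5@(2,0) | pheromone: 0 7 0 0 / 0 0 0 0 / 55 0 0 0 / 0 0 0 0 / 0 0 0 0 / 0 0 0 0
t=7: a0@(2,0) a1@(2,0) a2@(2,0) a3@(2,0) a4@(0,1) a5@(2,0) | pheromone: 0 8 0 0 / 0 0 0 0 / 64 0 0 0 / 0 0 0 0 / 0 0 0 0 / 0 0 0 0
t=8: a0@(2,0) a1@(2,0) a2@(2,0) a3@(2,0) a4@(0,1) a5@(2,0) | pheromone: 0 9 0 0 / 0 0 0 0 / 73 0 0 0 / 0 0 0 0 / 0 0 0 0 / 0 0 0 0

.F..
....
F...
....
....
....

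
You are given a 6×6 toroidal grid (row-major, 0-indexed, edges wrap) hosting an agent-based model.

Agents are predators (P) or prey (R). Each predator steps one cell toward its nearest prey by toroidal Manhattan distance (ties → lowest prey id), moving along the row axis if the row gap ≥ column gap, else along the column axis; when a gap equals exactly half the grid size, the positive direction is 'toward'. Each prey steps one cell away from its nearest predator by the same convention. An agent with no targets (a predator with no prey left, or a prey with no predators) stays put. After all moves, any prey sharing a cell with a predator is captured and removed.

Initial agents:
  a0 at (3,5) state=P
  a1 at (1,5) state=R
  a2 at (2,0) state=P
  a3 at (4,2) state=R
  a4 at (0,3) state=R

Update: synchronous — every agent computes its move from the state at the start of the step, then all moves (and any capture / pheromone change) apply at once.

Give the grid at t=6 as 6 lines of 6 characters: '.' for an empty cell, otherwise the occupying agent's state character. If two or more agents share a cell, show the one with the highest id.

...R..
.R...R
P.....
.....P
......
......

t=1: a0@(2,5):P a1@(0,5):R a2@(1,0):P a3@(4,1):R a4@(5,3):R
t=2: a0@(1,5):P a1@(5,5):R a2@(0,0):P a3@(5,1):R a4@(4,3):R
t=3: a0@(0,5):P a1@(4,5):R a2@(5,0):P a3@(4,1):R a4@(3,3):R
t=4: a0@(5,5):P a1@(3,5):R a2@(4,0):P a3@(3,1):R a4@(2,3):R
t=5: a0@(4,5):P a1@(2,5):R a2@(3,0):P a3@(2,1):R a4@(1,3):R
t=6: a0@(3,5):P a1@(1,5):R a2@(2,0):P a3@(1,1):R a4@(0,3):R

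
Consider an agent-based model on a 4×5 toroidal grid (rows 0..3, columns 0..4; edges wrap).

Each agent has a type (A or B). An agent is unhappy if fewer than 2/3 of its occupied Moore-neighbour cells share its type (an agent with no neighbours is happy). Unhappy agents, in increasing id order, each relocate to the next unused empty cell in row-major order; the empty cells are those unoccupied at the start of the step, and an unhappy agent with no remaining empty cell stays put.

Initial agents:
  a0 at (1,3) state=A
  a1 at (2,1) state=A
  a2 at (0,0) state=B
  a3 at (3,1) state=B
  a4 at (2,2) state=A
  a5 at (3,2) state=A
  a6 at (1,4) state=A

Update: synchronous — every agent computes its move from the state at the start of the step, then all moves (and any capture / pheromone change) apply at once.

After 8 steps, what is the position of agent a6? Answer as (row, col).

t=1: a0@(1,3):A a1@(2,1):A a2@(0,1):B a3@(0,2):B a4@(2,2):A a5@(3,2):A a6@(0,3):A
t=2: a0@(1,3):A a1@(2,1):A a2@(0,0):B a3@(0,4):B a4@(2,2):A a5@(1,0):A a6@(0,3):A
t=3: a0@(1,3):A a1@(2,1):A a2@(0,1):B a3@(0,2):B a4@(2,2):A a5@(1,1):A a6@(1,2):A
t=4: a0@(1,3):A a1@(2,1):A a2@(0,0):B a3@(0,3):B a4@(2,2):A a5@(0,4):A a6@(1,2):A
t=5: a0@(1,3):A a1@(2,1):A a2@(0,1):B a3@(0,2):B a4@(2,2):A a5@(1,0):A a6@(1,2):A
t=6: a0@(1,3):A a1@(2,1):A a2@(0,0):B a3@(0,3):B a4@(2,2):A a5@(0,4):A a6@(1,1):A
t=7: a0@(1,3):A a1@(2,1):A a2@(0,1):B a3@(0,2):B a4@(2,2):A a5@(1,0):A a6@(1,1):A
t=8: a0@(0,0):A a1@(2,1):A a2@(0,3):B a3@(0,4):B a4@(2,2):A a5@(1,0):A a6@(1,2):A

(1, 2)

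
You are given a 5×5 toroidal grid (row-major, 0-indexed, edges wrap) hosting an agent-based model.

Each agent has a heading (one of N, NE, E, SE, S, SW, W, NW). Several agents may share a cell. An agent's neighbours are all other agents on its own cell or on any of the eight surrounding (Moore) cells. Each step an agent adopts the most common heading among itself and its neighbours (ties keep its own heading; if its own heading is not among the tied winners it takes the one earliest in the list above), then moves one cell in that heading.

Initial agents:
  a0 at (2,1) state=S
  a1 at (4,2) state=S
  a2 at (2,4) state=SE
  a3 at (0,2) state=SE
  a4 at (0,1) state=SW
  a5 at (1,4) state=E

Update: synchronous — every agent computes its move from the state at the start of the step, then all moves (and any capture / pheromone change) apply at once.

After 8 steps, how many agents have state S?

4

t=1: a0@(3,1):S a1@(0,2):S a2@(3,0):SE a3@(1,3):SE a4@(1,0):SW a5@(1,0):E
t=2: a0@(4,1):S a1@(1,2):S a2@(4,1):SE a3@(2,4):SE a4@(2,4):SW a5@(1,1):E
t=3: a0@(0,1):S a1@(2,2):S a2@(0,2):SE a3@(3,0):SE a4@(3,3):SW a5@(1,2):E
t=4: a0@(1,1):S a1@(3,2):S a2@(1,3):SE a3@(4,1):SE a4@(4,2):SW a5@(2,2):S
t=5: a0@(2,1):S a1@(4,2):S a2@(2,4):SE a3@(0,2):SE a4@(0,1):SW a5@(3,2):S
t=6: a0@(3,1):S a1@(0,2):S a2@(3,0):SE a3@(1,3):SE a4@(1,0):SW a5@(4,2):S
t=7: a0@(4,1):S a1@(1,2):S a2@(4,1):SE a3@(2,4):SE a4@(2,4):SW a5@(0,2):S
t=8: a0@(0,1):S a1@(2,2):S a2@(0,1):S a3@(3,0):SE a4@(3,3):SW a5@(1,2):S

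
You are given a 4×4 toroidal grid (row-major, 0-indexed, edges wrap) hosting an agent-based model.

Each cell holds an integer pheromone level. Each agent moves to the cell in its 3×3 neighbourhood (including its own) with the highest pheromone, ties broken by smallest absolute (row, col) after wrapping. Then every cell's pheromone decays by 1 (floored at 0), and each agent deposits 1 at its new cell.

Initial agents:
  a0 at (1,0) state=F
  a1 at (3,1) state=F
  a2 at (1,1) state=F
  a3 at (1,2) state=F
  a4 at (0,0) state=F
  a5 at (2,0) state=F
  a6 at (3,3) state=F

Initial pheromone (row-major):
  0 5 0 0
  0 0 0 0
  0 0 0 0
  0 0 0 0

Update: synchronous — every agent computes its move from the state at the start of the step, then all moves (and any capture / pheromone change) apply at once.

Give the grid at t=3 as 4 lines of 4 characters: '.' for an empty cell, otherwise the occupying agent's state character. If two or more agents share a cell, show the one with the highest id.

t=1: a0@(0,1) a1@(0,1) a2@(0,1) a3@(0,1) a4@(0,1) a5@(1,0) a6@(0,0) | pheromone: 1 9 0 0 / 1 0 0 0 / 0 0 0 0 / 0 0 0 0
t=2: a0@(0,1) a1@(0,1) a2@(0,1) a3@(0,1) a4@(0,1) a5@(0,1) a6@(0,1) | pheromone: 0 15 0 0 / 0 0 0 0 / 0 0 0 0 / 0 0 0 0
t=3: a0@(0,1) a1@(0,1) a2@(0,1) a3@(0,1) a4@(0,1) a5@(0,1) a6@(0,1) | pheromone: 0 21 0 0 / 0 0 0 0 / 0 0 0 0 / 0 0 0 0

.F..
....
....
....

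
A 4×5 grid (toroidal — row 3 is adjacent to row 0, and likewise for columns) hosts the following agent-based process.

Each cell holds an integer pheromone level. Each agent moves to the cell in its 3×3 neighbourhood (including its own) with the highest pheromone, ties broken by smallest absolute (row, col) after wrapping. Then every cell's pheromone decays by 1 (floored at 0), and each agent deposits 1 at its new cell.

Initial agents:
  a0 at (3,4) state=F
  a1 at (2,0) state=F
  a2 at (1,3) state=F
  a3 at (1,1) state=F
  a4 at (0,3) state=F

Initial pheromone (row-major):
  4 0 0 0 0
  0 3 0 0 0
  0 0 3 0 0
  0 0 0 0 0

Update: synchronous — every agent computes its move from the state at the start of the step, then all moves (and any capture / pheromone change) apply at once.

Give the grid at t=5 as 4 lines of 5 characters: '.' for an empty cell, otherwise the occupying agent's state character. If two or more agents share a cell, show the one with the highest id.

t=1: a0@(0,0) a1@(1,1) a2@(2,2) a3@(0,0) a4@(0,2) | pheromone: 5 0 1 0 0 / 0 3 0 0 0 / 0 0 3 0 0 / 0 0 0 0 0
t=2: a0@(0,0) a1@(0,0) a2@(1,1) a3@(0,0) a4@(1,1) | pheromone: 7 0 0 0 0 / 0 4 0 0 0 / 0 0 2 0 0 / 0 0 0 0 0
t=3: a0@(0,0) a1@(0,0) a2@(0,0) a3@(0,0) a4@(0,0) | pheromone: 11 0 0 0 0 / 0 3 0 0 0 / 0 0 1 0 0 / 0 0 0 0 0
t=4: a0@(0,0) a1@(0,0) a2@(0,0) a3@(0,0) a4@(0,0) | pheromone: 15 0 0 0 0 / 0 2 0 0 0 / 0 0 0 0 0 / 0 0 0 0 0
t=5: a0@(0,0) a1@(0,0) a2@(0,0) a3@(0,0) a4@(0,0) | pheromone: 19 0 0 0 0 / 0 1 0 0 0 / 0 0 0 0 0 / 0 0 0 0 0

F....
.....
.....
.....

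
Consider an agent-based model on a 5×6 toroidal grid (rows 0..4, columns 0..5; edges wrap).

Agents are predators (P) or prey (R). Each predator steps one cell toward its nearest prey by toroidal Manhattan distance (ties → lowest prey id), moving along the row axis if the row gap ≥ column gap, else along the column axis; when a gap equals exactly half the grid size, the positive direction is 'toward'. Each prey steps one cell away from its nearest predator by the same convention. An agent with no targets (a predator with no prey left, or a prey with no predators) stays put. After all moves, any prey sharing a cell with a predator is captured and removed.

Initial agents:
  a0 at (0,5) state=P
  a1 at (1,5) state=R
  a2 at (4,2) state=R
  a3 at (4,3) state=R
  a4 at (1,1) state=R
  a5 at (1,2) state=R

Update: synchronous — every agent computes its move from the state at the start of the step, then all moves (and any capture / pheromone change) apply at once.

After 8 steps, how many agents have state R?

t=1: a0@(1,5):P a1@(2,5):R a2@(4,1):R a3@(4,2):R a4@(1,2):R a5@(1,1):R
t=2: a0@(2,5):P a1@(3,5):R a2@(3,1):R a3@(4,1):R a4@(1,1):R a5@(1,2):R
t=3: a0@(3,5):P a1@(4,5):R a2@(3,2):R a3@(0,1):R a4@(1,2):R a5@(1,1):R
t=4: a0@(4,5):P a1@(0,5):R a2@(3,1):R a3@(1,1):R a4@(1,1):R a5@(0,1):R
t=5: a0@(0,5):P a1@(1,5):R a2@(3,2):R a3@(2,1):R a4@(2,1):R a5@(0,2):R
t=6: a0@(1,5):P a1@(2,5):R a2@(3,1):R a3@(3,1):R a4@(3,1):R a5@(0,1):R
t=7: a0@(2,5):P a1@(3,5):R a2@(4,1):R a3@(4,1):R a4@(4,1):R a5@(0,2):R
t=8: a0@(3,5):P a1@(4,5):R a2@(0,1):R a3@(0,1):R a4@(0,1):R a5@(0,1):R

5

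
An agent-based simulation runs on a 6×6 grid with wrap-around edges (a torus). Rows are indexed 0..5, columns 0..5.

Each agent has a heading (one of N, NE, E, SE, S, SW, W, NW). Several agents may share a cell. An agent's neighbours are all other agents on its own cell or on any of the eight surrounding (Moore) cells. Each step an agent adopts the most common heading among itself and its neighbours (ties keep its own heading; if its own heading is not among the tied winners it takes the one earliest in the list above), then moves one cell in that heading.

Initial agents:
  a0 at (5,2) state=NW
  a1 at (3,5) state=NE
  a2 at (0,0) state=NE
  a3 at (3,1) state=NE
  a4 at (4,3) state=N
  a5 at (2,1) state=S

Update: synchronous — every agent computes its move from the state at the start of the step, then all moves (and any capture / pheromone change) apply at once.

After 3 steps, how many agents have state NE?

t=1: a0@(4,1):NW a1@(2,0):NE a2@(5,1):NE a3@(2,2):NE a4@(3,3):N a5@(3,1):S
t=2: a0@(3,0):NW a1@(1,1):NE a2@(4,2):NE a3@(1,3):NE a4@(2,3):N a5@(2,2):NE
t=3: a0@(2,5):NW a1@(0,2):NE a2@(3,3):NE a3@(0,4):NE a4@(1,4):NE a5@(1,3):NE

5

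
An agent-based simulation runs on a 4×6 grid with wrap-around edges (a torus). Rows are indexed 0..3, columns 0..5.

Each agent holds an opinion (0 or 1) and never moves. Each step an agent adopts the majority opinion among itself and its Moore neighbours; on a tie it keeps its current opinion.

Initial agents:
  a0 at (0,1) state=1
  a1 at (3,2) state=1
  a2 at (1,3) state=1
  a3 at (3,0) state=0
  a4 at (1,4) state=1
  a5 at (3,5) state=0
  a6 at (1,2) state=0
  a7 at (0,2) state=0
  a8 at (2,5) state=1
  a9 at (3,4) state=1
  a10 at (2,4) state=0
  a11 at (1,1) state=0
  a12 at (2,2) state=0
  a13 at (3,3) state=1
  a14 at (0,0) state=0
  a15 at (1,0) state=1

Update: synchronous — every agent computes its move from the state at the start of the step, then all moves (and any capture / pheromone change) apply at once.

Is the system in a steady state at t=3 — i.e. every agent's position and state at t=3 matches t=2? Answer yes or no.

no

t=1: a0@(0,1):0 a1@(3,2):1 a2@(1,3):0 a3@(3,0):0 a4@(1,4):1 a5@(3,5):0 a6@(1,2):0 a7@(0,2):1 a8@(2,5):1 a9@(3,4):1 a10@(2,4):1 a11@(1,1):0 a12@(2,2):0 a13@(3,3):1 a14@(0,0):0 a15@(1,0):1
t=2: a0@(0,1):0 a1@(3,2):1 a2@(1,3):0 a3@(3,0):0 a4@(1,4):1 a5@(3,5):0 a6@(1,2):0 a7@(0,2):0 a8@(2,5):1 a9@(3,4):1 a10@(2,4):1 a11@(1,1):0 a12@(2,2):0 a13@(3,3):1 a14@(0,0):0 a15@(1,0):0
t=3: a0@(0,1):0 a1@(3,2):0 a2@(1,3):0 a3@(3,0):0 a4@(1,4):1 a5@(3,5):0 a6@(1,2):0 a7@(0,2):0 a8@(2,5):1 a9@(3,4):1 a10@(2,4):1 a11@(1,1):0 a12@(2,2):0 a13@(3,3):1 a14@(0,0):0 a15@(1,0):0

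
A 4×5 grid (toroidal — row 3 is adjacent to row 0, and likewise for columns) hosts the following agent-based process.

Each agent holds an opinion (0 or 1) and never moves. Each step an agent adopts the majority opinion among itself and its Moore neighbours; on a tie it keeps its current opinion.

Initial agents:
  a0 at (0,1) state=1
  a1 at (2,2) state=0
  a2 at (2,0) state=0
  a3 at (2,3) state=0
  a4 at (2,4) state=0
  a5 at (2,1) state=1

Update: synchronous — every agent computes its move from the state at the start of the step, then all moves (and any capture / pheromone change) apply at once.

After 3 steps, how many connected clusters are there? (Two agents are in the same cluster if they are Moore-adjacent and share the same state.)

t=1: a0@(0,1):1 a1@(2,2):0 a2@(2,0):0 a3@(2,3):0 a4@(2,4):0 a5@(2,1):0
t=2: (unchanged — steady state)

2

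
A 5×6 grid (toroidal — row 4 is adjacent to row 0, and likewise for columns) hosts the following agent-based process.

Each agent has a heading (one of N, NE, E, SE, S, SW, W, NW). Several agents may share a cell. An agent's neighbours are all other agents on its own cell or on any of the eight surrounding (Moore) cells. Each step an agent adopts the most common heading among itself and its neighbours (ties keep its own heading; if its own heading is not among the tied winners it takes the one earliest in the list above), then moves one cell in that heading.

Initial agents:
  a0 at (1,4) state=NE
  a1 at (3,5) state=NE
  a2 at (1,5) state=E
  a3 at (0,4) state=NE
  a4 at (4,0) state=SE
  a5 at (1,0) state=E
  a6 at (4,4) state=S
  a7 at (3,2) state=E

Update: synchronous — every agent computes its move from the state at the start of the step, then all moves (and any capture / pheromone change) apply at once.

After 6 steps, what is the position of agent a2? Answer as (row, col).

(1, 5)

t=1: a0@(0,5):NE a1@(2,0):NE a2@(1,0):E a3@(4,5):NE a4@(0,1):SE a5@(1,1):E a6@(3,5):NE a7@(3,3):E
t=2: a0@(4,0):NE a1@(1,1):NE a2@(1,1):E a3@(3,0):NE a4@(0,2):E a5@(1,2):E a6@(2,0):NE a7@(3,4):E
t=3: a0@(3,1):NE a1@(1,2):E a2@(1,2):E a3@(2,1):NE a4@(0,3):E a5@(1,3):E a6@(1,1):NE a7@(3,5):E
t=4: a0@(2,2):NE a1@(1,3):E a2@(1,3):E a3@(1,2):NE a4@(0,4):E a5@(1,4):E a6@(0,2):NE a7@(3,0):E
t=5: a0@(1,3):NE a1@(1,4):E a2@(1,4):E a3@(0,3):NE a4@(0,5):E a5@(1,5):E a6@(4,3):NE a7@(3,1):E
t=6: a0@(0,4):NE a1@(1,5):E a2@(1,5):E a3@(4,4):NE a4@(0,0):E a5@(1,0):E a6@(3,4):NE a7@(3,2):E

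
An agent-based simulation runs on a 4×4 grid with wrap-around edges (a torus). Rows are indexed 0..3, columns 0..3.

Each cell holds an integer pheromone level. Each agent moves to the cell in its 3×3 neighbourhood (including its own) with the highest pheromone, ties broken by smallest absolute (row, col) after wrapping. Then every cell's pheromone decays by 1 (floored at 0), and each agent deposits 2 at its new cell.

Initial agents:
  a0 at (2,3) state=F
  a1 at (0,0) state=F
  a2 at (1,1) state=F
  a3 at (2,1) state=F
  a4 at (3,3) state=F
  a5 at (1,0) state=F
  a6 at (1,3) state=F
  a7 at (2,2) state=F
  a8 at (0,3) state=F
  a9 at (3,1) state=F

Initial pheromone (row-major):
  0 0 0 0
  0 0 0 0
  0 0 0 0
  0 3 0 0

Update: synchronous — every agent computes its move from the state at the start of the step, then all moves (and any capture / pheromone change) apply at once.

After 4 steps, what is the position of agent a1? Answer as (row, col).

t=1: a0@(1,0) a1@(3,1) a2@(0,0) a3@(3,1) a4@(0,0) a5@(0,0) a6@(0,0) a7@(3,1) a8@(0,0) a9@(3,1) | pheromone: 10 0 0 0 / 2 0 0 0 / 0 0 0 0 / 0 10 0 0
t=2: a0@(0,0) a1@(0,0) a2@(0,0) a3@(0,0) a4@(0,0) a5@(0,0) a6@(0,0) a7@(0,0) a8@(0,0) a9@(0,0) | pheromone: 29 0 0 0 / 1 0 0 0 / 0 0 0 0 / 0 9 0 0
t=3: a0@(0,0) a1@(0,0) a2@(0,0) a3@(0,0) a4@(0,0) a5@(0,0) a6@(0,0) a7@(0,0) a8@(0,0) a9@(0,0) | pheromone: 48 0 0 0 / 0 0 0 0 / 0 0 0 0 / 0 8 0 0
t=4: a0@(0,0) a1@(0,0) a2@(0,0) a3@(0,0) a4@(0,0) a5@(0,0) a6@(0,0) a7@(0,0) a8@(0,0) a9@(0,0) | pheromone: 67 0 0 0 / 0 0 0 0 / 0 0 0 0 / 0 7 0 0

(0, 0)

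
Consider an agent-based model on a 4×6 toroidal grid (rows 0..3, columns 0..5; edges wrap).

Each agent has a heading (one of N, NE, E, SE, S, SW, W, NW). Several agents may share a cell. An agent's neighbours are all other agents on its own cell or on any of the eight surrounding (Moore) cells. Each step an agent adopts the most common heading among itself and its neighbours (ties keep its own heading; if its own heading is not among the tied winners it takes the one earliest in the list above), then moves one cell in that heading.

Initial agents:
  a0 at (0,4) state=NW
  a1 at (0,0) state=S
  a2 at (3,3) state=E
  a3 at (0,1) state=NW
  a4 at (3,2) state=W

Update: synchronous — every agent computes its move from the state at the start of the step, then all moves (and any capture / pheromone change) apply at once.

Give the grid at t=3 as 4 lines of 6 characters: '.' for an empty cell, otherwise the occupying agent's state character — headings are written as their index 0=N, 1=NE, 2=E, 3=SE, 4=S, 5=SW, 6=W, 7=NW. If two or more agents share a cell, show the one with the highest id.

......
.7..7.
......
2....6

t=1: a0@(3,3):NW a1@(1,0):S a2@(3,4):E a3@(3,0):NW a4@(3,1):W
t=2: a0@(2,2):NW a1@(2,0):S a2@(3,5):E a3@(2,5):NW a4@(3,0):W
t=3: a0@(1,1):NW a1@(3,0):S a2@(3,0):E a3@(1,4):NW a4@(3,5):W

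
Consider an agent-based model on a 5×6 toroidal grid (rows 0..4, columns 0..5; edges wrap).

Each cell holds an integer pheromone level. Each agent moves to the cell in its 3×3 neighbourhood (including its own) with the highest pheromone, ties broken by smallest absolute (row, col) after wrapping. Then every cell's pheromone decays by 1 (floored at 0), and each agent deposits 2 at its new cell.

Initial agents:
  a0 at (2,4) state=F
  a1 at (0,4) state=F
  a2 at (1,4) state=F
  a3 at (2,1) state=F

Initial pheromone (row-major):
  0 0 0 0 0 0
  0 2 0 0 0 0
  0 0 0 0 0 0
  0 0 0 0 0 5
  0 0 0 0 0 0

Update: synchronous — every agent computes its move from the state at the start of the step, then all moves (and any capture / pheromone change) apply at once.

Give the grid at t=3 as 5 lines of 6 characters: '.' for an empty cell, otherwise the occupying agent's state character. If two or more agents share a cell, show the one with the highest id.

...F..
.F....
......
.....F
......

t=1: a0@(3,5) a1@(0,3) a2@(0,3) a3@(1,1) | pheromone: 0 0 0 4 0 0 / 0 3 0 0 0 0 / 0 0 0 0 0 0 / 0 0 0 0 0 6 / 0 0 0 0 0 0
t=2: a0@(3,5) a1@(0,3) a2@(0,3) a3@(1,1) | pheromone: 0 0 0 7 0 0 / 0 4 0 0 0 0 / 0 0 0 0 0 0 / 0 0 0 0 0 7 / 0 0 0 0 0 0
t=3: a0@(3,5) a1@(0,3) a2@(0,3) a3@(1,1) | pheromone: 0 0 0 10 0 0 / 0 5 0 0 0 0 / 0 0 0 0 0 0 / 0 0 0 0 0 8 / 0 0 0 0 0 0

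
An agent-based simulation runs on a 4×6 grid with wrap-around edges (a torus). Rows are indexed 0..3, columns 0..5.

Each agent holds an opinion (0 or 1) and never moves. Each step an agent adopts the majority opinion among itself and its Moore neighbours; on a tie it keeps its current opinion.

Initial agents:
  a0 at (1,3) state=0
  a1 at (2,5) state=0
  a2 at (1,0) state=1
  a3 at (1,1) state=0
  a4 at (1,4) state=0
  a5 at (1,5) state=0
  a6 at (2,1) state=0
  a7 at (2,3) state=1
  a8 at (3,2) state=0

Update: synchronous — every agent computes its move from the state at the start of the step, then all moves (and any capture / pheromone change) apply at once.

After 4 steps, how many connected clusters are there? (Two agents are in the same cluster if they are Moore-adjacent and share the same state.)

1

t=1: a0@(1,3):0 a1@(2,5):0 a2@(1,0):0 a3@(1,1):0 a4@(1,4):0 a5@(1,5):0 a6@(2,1):0 a7@(2,3):0 a8@(3,2):0
t=2: (unchanged — steady state)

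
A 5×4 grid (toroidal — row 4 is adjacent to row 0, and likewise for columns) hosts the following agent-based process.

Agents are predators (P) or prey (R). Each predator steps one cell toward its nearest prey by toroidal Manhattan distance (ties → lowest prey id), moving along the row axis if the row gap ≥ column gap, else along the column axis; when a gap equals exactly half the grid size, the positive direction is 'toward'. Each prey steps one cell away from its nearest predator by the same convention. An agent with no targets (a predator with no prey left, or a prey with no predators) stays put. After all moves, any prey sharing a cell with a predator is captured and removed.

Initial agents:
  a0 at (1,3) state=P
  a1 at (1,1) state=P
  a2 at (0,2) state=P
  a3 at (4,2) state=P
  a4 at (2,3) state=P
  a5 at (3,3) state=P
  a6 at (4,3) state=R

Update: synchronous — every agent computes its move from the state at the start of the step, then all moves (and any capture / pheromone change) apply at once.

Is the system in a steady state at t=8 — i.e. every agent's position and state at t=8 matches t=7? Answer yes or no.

yes

t=1: a0@(0,3):P a1@(0,1):P a2@(4,2):P a3@(4,3):P a4@(3,3):P a5@(4,3):P a6@(4,0):R
t=2: a0@(4,3):P a1@(4,1):P a2@(4,3):P a3@(4,0):P a4@(4,3):P a5@(4,0):P
t=3: (unchanged — steady state)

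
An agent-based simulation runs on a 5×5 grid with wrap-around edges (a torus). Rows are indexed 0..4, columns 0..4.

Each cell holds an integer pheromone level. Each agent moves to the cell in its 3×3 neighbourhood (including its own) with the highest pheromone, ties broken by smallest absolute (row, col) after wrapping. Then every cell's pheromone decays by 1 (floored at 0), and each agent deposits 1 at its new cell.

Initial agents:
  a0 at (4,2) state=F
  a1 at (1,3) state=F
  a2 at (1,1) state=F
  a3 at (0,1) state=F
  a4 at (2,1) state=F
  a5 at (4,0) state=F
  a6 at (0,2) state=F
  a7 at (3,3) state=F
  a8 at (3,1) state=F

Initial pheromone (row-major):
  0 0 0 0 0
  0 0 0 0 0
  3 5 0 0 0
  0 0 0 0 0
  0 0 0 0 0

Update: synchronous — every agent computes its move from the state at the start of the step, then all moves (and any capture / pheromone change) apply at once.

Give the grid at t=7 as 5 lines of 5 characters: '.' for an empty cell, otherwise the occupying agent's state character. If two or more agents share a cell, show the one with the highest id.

F....
.....
.F...
.....
.....

t=1: a0@(0,1) a1@(0,2) a2@(2,1) a3@(0,0) a4@(2,1) a5@(0,0) a6@(0,1) a7@(2,2) a8@(2,1) | pheromone: 2 2 1 0 0 / 0 0 0 0 0 / 2 7 1 0 0 / 0 0 0 0 0 / 0 0 0 0 0
t=2: a0@(0,0) a1@(0,1) a2@(2,1) a3@(0,0) a4@(2,1) a5@(0,0) a6@(0,0) a7@(2,1) a8@(2,1) | pheromone: 5 2 0 0 0 / 0 0 0 0 0 / 1 10 0 0 0 / 0 0 0 0 0 / 0 0 0 0 0
t=3: a0@(0,0) a1@(0,0) a2@(2,1) a3@(0,0) a4@(2,1) a5@(0,0) a6@(0,0) a7@(2,1) a8@(2,1) | pheromone: 9 1 0 0 0 / 0 0 0 0 0 / 0 13 0 0 0 / 0 0 0 0 0 / 0 0 0 0 0
t=4: a0@(0,0) a1@(0,0) a2@(2,1) a3@(0,0) a4@(2,1) a5@(0,0) a6@(0,0) a7@(2,1) a8@(2,1) | pheromone: 13 0 0 0 0 / 0 0 0 0 0 / 0 16 0 0 0 / 0 0 0 0 0 / 0 0 0 0 0
t=5: a0@(0,0) a1@(0,0) a2@(2,1) a3@(0,0) a4@(2,1) a5@(0,0) a6@(0,0) a7@(2,1) a8@(2,1) | pheromone: 17 0 0 0 0 / 0 0 0 0 0 / 0 19 0 0 0 / 0 0 0 0 0 / 0 0 0 0 0
t=6: a0@(0,0) a1@(0,0) a2@(2,1) a3@(0,0) a4@(2,1) a5@(0,0) a6@(0,0) a7@(2,1) a8@(2,1) | pheromone: 21 0 0 0 0 / 0 0 0 0 0 / 0 22 0 0 0 / 0 0 0 0 0 / 0 0 0 0 0
t=7: a0@(0,0) a1@(0,0) a2@(2,1) a3@(0,0) a4@(2,1) a5@(0,0) a6@(0,0) a7@(2,1) a8@(2,1) | pheromone: 25 0 0 0 0 / 0 0 0 0 0 / 0 25 0 0 0 / 0 0 0 0 0 / 0 0 0 0 0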